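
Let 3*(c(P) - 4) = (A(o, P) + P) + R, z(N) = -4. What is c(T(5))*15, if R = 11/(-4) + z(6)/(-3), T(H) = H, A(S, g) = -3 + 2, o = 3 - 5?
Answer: 875/12 ≈ 72.917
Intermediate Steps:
o = -2
A(S, g) = -1
R = -17/12 (R = 11/(-4) - 4/(-3) = 11*(-¼) - 4*(-⅓) = -11/4 + 4/3 = -17/12 ≈ -1.4167)
c(P) = 115/36 + P/3 (c(P) = 4 + ((-1 + P) - 17/12)/3 = 4 + (-29/12 + P)/3 = 4 + (-29/36 + P/3) = 115/36 + P/3)
c(T(5))*15 = (115/36 + (⅓)*5)*15 = (115/36 + 5/3)*15 = (175/36)*15 = 875/12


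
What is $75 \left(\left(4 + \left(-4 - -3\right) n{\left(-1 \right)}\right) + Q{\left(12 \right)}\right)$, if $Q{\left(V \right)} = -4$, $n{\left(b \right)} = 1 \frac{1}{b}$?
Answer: $75$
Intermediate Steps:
$n{\left(b \right)} = \frac{1}{b}$
$75 \left(\left(4 + \left(-4 - -3\right) n{\left(-1 \right)}\right) + Q{\left(12 \right)}\right) = 75 \left(\left(4 + \frac{-4 - -3}{-1}\right) - 4\right) = 75 \left(\left(4 + \left(-4 + 3\right) \left(-1\right)\right) - 4\right) = 75 \left(\left(4 - -1\right) - 4\right) = 75 \left(\left(4 + 1\right) - 4\right) = 75 \left(5 - 4\right) = 75 \cdot 1 = 75$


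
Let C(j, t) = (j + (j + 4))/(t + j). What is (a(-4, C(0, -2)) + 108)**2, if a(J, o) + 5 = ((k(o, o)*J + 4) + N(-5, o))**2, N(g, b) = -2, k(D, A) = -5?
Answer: 344569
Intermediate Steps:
C(j, t) = (4 + 2*j)/(j + t) (C(j, t) = (j + (4 + j))/(j + t) = (4 + 2*j)/(j + t))
a(J, o) = -5 + (2 - 5*J)**2 (a(J, o) = -5 + ((-5*J + 4) - 2)**2 = -5 + ((4 - 5*J) - 2)**2 = -5 + (2 - 5*J)**2)
(a(-4, C(0, -2)) + 108)**2 = ((-5 + (2 - 5*(-4))**2) + 108)**2 = ((-5 + (2 + 20)**2) + 108)**2 = ((-5 + 22**2) + 108)**2 = ((-5 + 484) + 108)**2 = (479 + 108)**2 = 587**2 = 344569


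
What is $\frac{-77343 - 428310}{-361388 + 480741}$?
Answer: $- \frac{505653}{119353} \approx -4.2366$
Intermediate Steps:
$\frac{-77343 - 428310}{-361388 + 480741} = - \frac{505653}{119353}$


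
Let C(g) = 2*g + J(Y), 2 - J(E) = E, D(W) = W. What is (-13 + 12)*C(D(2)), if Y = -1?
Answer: -7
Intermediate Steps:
J(E) = 2 - E
C(g) = 3 + 2*g (C(g) = 2*g + (2 - 1*(-1)) = 2*g + (2 + 1) = 2*g + 3 = 3 + 2*g)
(-13 + 12)*C(D(2)) = (-13 + 12)*(3 + 2*2) = -(3 + 4) = -1*7 = -7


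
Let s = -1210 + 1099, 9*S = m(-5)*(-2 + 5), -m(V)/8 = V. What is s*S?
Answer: -1480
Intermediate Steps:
m(V) = -8*V
S = 40/3 (S = ((-8*(-5))*(-2 + 5))/9 = (40*3)/9 = (1/9)*120 = 40/3 ≈ 13.333)
s = -111
s*S = -111*40/3 = -1480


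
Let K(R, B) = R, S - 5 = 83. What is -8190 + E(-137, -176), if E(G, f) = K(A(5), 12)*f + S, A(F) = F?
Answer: -8982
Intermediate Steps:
S = 88 (S = 5 + 83 = 88)
E(G, f) = 88 + 5*f (E(G, f) = 5*f + 88 = 88 + 5*f)
-8190 + E(-137, -176) = -8190 + (88 + 5*(-176)) = -8190 + (88 - 880) = -8190 - 792 = -8982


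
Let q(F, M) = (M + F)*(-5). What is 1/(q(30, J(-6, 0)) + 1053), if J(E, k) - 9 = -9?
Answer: 1/903 ≈ 0.0011074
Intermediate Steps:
J(E, k) = 0 (J(E, k) = 9 - 9 = 0)
q(F, M) = -5*F - 5*M (q(F, M) = (F + M)*(-5) = -5*F - 5*M)
1/(q(30, J(-6, 0)) + 1053) = 1/((-5*30 - 5*0) + 1053) = 1/((-150 + 0) + 1053) = 1/(-150 + 1053) = 1/903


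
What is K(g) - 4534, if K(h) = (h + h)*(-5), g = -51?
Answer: -4024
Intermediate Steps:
K(h) = -10*h (K(h) = (2*h)*(-5) = -10*h)
K(g) - 4534 = -10*(-51) - 4534 = 510 - 4534 = -4024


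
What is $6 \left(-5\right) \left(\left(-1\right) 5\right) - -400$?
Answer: $550$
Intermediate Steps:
$6 \left(-5\right) \left(\left(-1\right) 5\right) - -400 = \left(-30\right) \left(-5\right) + 400 = 150 + 400 = 550$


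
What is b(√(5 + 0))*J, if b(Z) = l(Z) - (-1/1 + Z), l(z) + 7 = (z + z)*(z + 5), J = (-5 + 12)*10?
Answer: 280 + 630*√5 ≈ 1688.7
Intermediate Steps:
J = 70 (J = 7*10 = 70)
l(z) = -7 + 2*z*(5 + z) (l(z) = -7 + (z + z)*(z + 5) = -7 + (2*z)*(5 + z) = -7 + 2*z*(5 + z))
b(Z) = -6 + 2*Z² + 9*Z (b(Z) = (-7 + 2*Z² + 10*Z) - (-1/1 + Z) = (-7 + 2*Z² + 10*Z) - (-1*1 + Z) = (-7 + 2*Z² + 10*Z) - (-1 + Z) = (-7 + 2*Z² + 10*Z) + (1 - Z) = -6 + 2*Z² + 9*Z)
b(√(5 + 0))*J = (-6 + 2*(√(5 + 0))² + 9*√(5 + 0))*70 = (-6 + 2*(√5)² + 9*√5)*70 = (-6 + 2*5 + 9*√5)*70 = (-6 + 10 + 9*√5)*70 = (4 + 9*√5)*70 = 280 + 630*√5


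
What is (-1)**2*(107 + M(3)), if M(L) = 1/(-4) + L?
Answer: 439/4 ≈ 109.75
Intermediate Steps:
M(L) = -1/4 + L
(-1)**2*(107 + M(3)) = (-1)**2*(107 + (-1/4 + 3)) = 1*(107 + 11/4) = 1*(439/4) = 439/4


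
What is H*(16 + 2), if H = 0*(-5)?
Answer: 0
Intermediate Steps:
H = 0
H*(16 + 2) = 0*(16 + 2) = 0*18 = 0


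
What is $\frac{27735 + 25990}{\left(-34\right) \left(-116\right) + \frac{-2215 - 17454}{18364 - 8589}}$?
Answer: $\frac{30891875}{2266643} \approx 13.629$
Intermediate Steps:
$\frac{27735 + 25990}{\left(-34\right) \left(-116\right) + \frac{-2215 - 17454}{18364 - 8589}} = \frac{53725}{3944 - \frac{19669}{9775}} = \frac{53725}{3944 - \frac{1157}{575}} = \frac{53725}{\frac{2266643}{575}} = 53725 \cdot \frac{575}{2266643} = \frac{30891875}{2266643}$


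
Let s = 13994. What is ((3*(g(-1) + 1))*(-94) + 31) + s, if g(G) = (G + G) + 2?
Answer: 13743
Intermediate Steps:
g(G) = 2 + 2*G (g(G) = 2*G + 2 = 2 + 2*G)
((3*(g(-1) + 1))*(-94) + 31) + s = ((3*((2 + 2*(-1)) + 1))*(-94) + 31) + 13994 = ((3*((2 - 2) + 1))*(-94) + 31) + 13994 = ((3*(0 + 1))*(-94) + 31) + 13994 = ((3*1)*(-94) + 31) + 13994 = (3*(-94) + 31) + 13994 = (-282 + 31) + 13994 = -251 + 13994 = 13743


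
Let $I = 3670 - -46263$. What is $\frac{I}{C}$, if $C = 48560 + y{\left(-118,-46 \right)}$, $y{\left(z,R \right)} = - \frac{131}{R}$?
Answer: $\frac{2296918}{2233891} \approx 1.0282$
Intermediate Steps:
$C = \frac{2233891}{46}$ ($C = 48560 - \frac{131}{-46} = 48560 - - \frac{131}{46} = 48560 + \frac{131}{46} = \frac{2233891}{46} \approx 48563.0$)
$I = 49933$ ($I = 3670 + 46263 = 49933$)
$\frac{I}{C} = \frac{49933}{\frac{2233891}{46}} = 49933 \cdot \frac{46}{2233891} = \frac{2296918}{2233891}$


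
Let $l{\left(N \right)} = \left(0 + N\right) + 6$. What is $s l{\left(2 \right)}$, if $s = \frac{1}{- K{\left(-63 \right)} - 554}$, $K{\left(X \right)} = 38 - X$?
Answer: $- \frac{8}{655} \approx -0.012214$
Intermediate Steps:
$s = - \frac{1}{655}$ ($s = \frac{1}{- (38 - -63) - 554} = \frac{1}{- (38 + 63) - 554} = \frac{1}{\left(-1\right) 101 - 554} = \frac{1}{-101 - 554} = \frac{1}{-655} = - \frac{1}{655} \approx -0.0015267$)
$l{\left(N \right)} = 6 + N$ ($l{\left(N \right)} = N + 6 = 6 + N$)
$s l{\left(2 \right)} = - \frac{6 + 2}{655} = \left(- \frac{1}{655}\right) 8 = - \frac{8}{655}$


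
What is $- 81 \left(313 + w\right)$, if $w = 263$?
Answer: $-46656$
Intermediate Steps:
$- 81 \left(313 + w\right) = - 81 \left(313 + 263\right) = \left(-81\right) 576 = -46656$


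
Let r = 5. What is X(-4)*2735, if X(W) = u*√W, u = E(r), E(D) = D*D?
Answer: 136750*I ≈ 1.3675e+5*I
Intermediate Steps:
E(D) = D²
u = 25 (u = 5² = 25)
X(W) = 25*√W
X(-4)*2735 = (25*√(-4))*2735 = (25*(2*I))*2735 = (50*I)*2735 = 136750*I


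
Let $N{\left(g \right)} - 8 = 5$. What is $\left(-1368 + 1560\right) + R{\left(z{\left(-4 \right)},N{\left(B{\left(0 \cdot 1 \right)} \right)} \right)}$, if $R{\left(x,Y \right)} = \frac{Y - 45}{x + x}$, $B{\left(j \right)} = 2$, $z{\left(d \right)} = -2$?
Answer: $200$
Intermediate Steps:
$N{\left(g \right)} = 13$ ($N{\left(g \right)} = 8 + 5 = 13$)
$R{\left(x,Y \right)} = \frac{-45 + Y}{2 x}$
$\left(-1368 + 1560\right) + R{\left(z{\left(-4 \right)},N{\left(B{\left(0 \cdot 1 \right)} \right)} \right)} = \left(-1368 + 1560\right) + \frac{-45 + 13}{2 \left(-2\right)} = 192 + \frac{1}{2} \left(- \frac{1}{2}\right) \left(-32\right) = 192 + 8 = 200$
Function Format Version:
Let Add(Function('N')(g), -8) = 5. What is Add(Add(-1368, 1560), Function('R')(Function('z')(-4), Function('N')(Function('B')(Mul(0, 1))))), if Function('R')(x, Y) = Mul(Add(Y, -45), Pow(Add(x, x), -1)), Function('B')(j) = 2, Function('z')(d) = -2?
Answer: 200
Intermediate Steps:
Function('N')(g) = 13 (Function('N')(g) = Add(8, 5) = 13)
Function('R')(x, Y) = Mul(Rational(1, 2), Pow(x, -1), Add(-45, Y)) (Function('R')(x, Y) = Mul(Add(-45, Y), Pow(Mul(2, x), -1)) = Mul(Add(-45, Y), Mul(Rational(1, 2), Pow(x, -1))) = Mul(Rational(1, 2), Pow(x, -1), Add(-45, Y)))
Add(Add(-1368, 1560), Function('R')(Function('z')(-4), Function('N')(Function('B')(Mul(0, 1))))) = Add(Add(-1368, 1560), Mul(Rational(1, 2), Pow(-2, -1), Add(-45, 13))) = Add(192, Mul(Rational(1, 2), Rational(-1, 2), -32)) = Add(192, 8) = 200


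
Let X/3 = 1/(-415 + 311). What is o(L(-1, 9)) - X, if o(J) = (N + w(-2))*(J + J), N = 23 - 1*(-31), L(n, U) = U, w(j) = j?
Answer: 97347/104 ≈ 936.03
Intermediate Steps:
N = 54 (N = 23 + 31 = 54)
X = -3/104 (X = 3/(-415 + 311) = 3/(-104) = 3*(-1/104) = -3/104 ≈ -0.028846)
o(J) = 104*J (o(J) = (54 - 2)*(J + J) = 52*(2*J) = 104*J)
o(L(-1, 9)) - X = 104*9 - 1*(-3/104) = 936 + 3/104 = 97347/104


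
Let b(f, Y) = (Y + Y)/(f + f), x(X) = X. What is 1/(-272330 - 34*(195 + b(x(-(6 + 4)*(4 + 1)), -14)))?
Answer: -25/6974238 ≈ -3.5846e-6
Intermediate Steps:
b(f, Y) = Y/f (b(f, Y) = (2*Y)/((2*f)) = (2*Y)*(1/(2*f)) = Y/f)
1/(-272330 - 34*(195 + b(x(-(6 + 4)*(4 + 1)), -14))) = 1/(-272330 - 34*(195 - 14*(-1/((4 + 1)*(6 + 4))))) = 1/(-272330 - 34*(195 - 14/((-10*5)))) = 1/(-272330 - 34*(195 - 14/((-1*50)))) = 1/(-272330 - 34*(195 - 14/(-50))) = 1/(-272330 - 34*(195 - 14*(-1/50))) = 1/(-272330 - 34*(195 + 7/25)) = 1/(-272330 - 34*4882/25) = 1/(-272330 - 165988/25) = 1/(-6974238/25) = -25/6974238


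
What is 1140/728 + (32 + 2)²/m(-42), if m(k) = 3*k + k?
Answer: -1451/273 ≈ -5.3150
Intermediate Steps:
m(k) = 4*k
1140/728 + (32 + 2)²/m(-42) = 1140/728 + (32 + 2)²/((4*(-42))) = 1140*(1/728) + 34²/(-168) = 285/182 + 1156*(-1/168) = 285/182 - 289/42 = -1451/273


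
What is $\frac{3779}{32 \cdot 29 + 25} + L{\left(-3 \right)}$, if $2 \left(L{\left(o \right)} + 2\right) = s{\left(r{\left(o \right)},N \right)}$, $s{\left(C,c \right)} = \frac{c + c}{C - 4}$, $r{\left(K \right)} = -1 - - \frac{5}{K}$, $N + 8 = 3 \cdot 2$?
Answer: $\frac{21589}{9530} \approx 2.2654$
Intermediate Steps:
$N = -2$ ($N = -8 + 3 \cdot 2 = -8 + 6 = -2$)
$r{\left(K \right)} = -1 + \frac{5}{K}$
$s{\left(C,c \right)} = \frac{2 c}{-4 + C}$
$L{\left(o \right)} = -2 - \frac{2}{-4 + \frac{5 - o}{o}}$ ($L{\left(o \right)} = -2 + \frac{2 \left(-2\right) \frac{1}{-4 + \frac{5 - o}{o}}}{2} = -2 + \frac{\left(-4\right) \frac{1}{-4 + \frac{5 - o}{o}}}{2} = -2 - \frac{2}{-4 + \frac{5 - o}{o}}$)
$\frac{3779}{32 \cdot 29 + 25} + L{\left(-3 \right)} = \frac{3779}{32 \cdot 29 + 25} + \frac{2 \left(5 - -12\right)}{5 \left(-1 - 3\right)} = \frac{3779}{928 + 25} + \frac{2 \left(5 + 12\right)}{5 \left(-4\right)} = \frac{3779}{953} + \frac{2}{5} \left(- \frac{1}{4}\right) 17 = 3779 \cdot \frac{1}{953} - \frac{17}{10} = \frac{3779}{953} - \frac{17}{10} = \frac{21589}{9530}$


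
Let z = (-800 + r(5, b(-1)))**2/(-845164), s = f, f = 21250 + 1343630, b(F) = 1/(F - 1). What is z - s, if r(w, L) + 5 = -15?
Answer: -288387028180/211291 ≈ -1.3649e+6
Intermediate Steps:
b(F) = 1/(-1 + F)
f = 1364880
r(w, L) = -20 (r(w, L) = -5 - 15 = -20)
s = 1364880
z = -168100/211291 (z = (-800 - 20)**2/(-845164) = (-820)**2*(-1/845164) = 672400*(-1/845164) = -168100/211291 ≈ -0.79559)
z - s = -168100/211291 - 1*1364880 = -168100/211291 - 1364880 = -288387028180/211291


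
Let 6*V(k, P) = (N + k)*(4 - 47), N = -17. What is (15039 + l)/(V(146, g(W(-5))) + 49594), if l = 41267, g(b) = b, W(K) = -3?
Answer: 112612/97339 ≈ 1.1569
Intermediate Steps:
V(k, P) = 731/6 - 43*k/6 (V(k, P) = ((-17 + k)*(4 - 47))/6 = ((-17 + k)*(-43))/6 = (731 - 43*k)/6 = 731/6 - 43*k/6)
(15039 + l)/(V(146, g(W(-5))) + 49594) = (15039 + 41267)/((731/6 - 43/6*146) + 49594) = 56306/((731/6 - 3139/3) + 49594) = 56306/(-1849/2 + 49594) = 56306/(97339/2) = 56306*(2/97339) = 112612/97339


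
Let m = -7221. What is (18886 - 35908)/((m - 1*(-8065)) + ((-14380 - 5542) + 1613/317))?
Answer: 1798658/2015371 ≈ 0.89247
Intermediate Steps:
(18886 - 35908)/((m - 1*(-8065)) + ((-14380 - 5542) + 1613/317)) = (18886 - 35908)/((-7221 - 1*(-8065)) + ((-14380 - 5542) + 1613/317)) = -17022/((-7221 + 8065) + (-19922 + 1613*(1/317))) = -17022/(844 + (-19922 + 1613/317)) = -17022/(844 - 6313661/317) = -17022/(-6046113/317) = -17022*(-317/6046113) = 1798658/2015371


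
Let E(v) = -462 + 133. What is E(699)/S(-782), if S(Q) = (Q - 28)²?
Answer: -329/656100 ≈ -0.00050145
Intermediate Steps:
S(Q) = (-28 + Q)²
E(v) = -329
E(699)/S(-782) = -329/(-28 - 782)² = -329/((-810)²) = -329/656100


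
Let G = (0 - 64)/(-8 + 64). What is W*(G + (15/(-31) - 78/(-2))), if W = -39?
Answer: -316290/217 ≈ -1457.6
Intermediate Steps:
G = -8/7 (G = -64/56 = -64*1/56 = -8/7 ≈ -1.1429)
W*(G + (15/(-31) - 78/(-2))) = -39*(-8/7 + (15/(-31) - 78/(-2))) = -39*(-8/7 + (15*(-1/31) - 78*(-½))) = -39*(-8/7 + (-15/31 + 39)) = -39*(-8/7 + 1194/31) = -39*8110/217 = -316290/217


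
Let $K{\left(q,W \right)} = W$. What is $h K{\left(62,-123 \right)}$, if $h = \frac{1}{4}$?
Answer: $- \frac{123}{4} \approx -30.75$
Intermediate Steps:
$h = \frac{1}{4} \approx 0.25$
$h K{\left(62,-123 \right)} = \frac{1}{4} \left(-123\right) = - \frac{123}{4}$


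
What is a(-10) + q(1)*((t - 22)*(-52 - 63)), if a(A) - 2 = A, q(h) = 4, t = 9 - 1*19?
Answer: 14712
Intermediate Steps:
t = -10 (t = 9 - 19 = -10)
a(A) = 2 + A
a(-10) + q(1)*((t - 22)*(-52 - 63)) = (2 - 10) + 4*((-10 - 22)*(-52 - 63)) = -8 + 4*(-32*(-115)) = -8 + 4*3680 = -8 + 14720 = 14712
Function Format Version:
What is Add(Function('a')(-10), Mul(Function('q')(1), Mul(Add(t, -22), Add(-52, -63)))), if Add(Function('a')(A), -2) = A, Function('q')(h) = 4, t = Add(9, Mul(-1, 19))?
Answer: 14712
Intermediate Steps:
t = -10 (t = Add(9, -19) = -10)
Function('a')(A) = Add(2, A)
Add(Function('a')(-10), Mul(Function('q')(1), Mul(Add(t, -22), Add(-52, -63)))) = Add(Add(2, -10), Mul(4, Mul(Add(-10, -22), Add(-52, -63)))) = Add(-8, Mul(4, Mul(-32, -115))) = Add(-8, Mul(4, 3680)) = Add(-8, 14720) = 14712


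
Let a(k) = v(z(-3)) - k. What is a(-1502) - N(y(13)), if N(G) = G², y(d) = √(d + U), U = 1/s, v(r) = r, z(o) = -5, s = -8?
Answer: 11873/8 ≈ 1484.1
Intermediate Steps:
U = -⅛ (U = 1/(-8) = -⅛ ≈ -0.12500)
y(d) = √(-⅛ + d) (y(d) = √(d - ⅛) = √(-⅛ + d))
a(k) = -5 - k
a(-1502) - N(y(13)) = (-5 - 1*(-1502)) - (√(-2 + 16*13)/4)² = (-5 + 1502) - (√(-2 + 208)/4)² = 1497 - (√206/4)² = 1497 - 1*103/8 = 1497 - 103/8 = 11873/8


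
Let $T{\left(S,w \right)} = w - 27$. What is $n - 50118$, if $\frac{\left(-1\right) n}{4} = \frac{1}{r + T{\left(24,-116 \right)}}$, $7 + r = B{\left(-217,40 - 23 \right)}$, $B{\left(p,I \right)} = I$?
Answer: $- \frac{6665690}{133} \approx -50118.0$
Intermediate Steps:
$T{\left(S,w \right)} = -27 + w$ ($T{\left(S,w \right)} = w - 27 = -27 + w$)
$r = 10$ ($r = -7 + \left(40 - 23\right) = -7 + 17 = 10$)
$n = \frac{4}{133}$ ($n = - \frac{4}{10 - 143} = - \frac{4}{-133} = \left(-4\right) \left(- \frac{1}{133}\right) = \frac{4}{133} \approx 0.030075$)
$n - 50118 = \frac{4}{133} - 50118 = - \frac{6665690}{133}$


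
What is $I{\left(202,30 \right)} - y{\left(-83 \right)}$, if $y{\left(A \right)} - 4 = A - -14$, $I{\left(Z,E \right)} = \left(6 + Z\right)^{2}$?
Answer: $43329$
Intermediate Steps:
$y{\left(A \right)} = 18 + A$ ($y{\left(A \right)} = 4 + \left(A - -14\right) = 4 + \left(A + 14\right) = 4 + \left(14 + A\right) = 18 + A$)
$I{\left(202,30 \right)} - y{\left(-83 \right)} = \left(6 + 202\right)^{2} - \left(18 - 83\right) = 208^{2} - -65 = 43264 + 65 = 43329$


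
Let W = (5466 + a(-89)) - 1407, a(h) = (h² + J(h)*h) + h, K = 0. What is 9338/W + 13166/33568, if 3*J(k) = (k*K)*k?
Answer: 10217715/8677328 ≈ 1.1775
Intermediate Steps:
J(k) = 0 (J(k) = ((k*0)*k)/3 = (0*k)/3 = (⅓)*0 = 0)
a(h) = h + h² (a(h) = (h² + 0*h) + h = (h² + 0) + h = h² + h = h + h²)
W = 11891 (W = (5466 - 89*(1 - 89)) - 1407 = (5466 - 89*(-88)) - 1407 = (5466 + 7832) - 1407 = 13298 - 1407 = 11891)
9338/W + 13166/33568 = 9338/11891 + 13166/33568 = 9338*(1/11891) + 13166*(1/33568) = 406/517 + 6583/16784 = 10217715/8677328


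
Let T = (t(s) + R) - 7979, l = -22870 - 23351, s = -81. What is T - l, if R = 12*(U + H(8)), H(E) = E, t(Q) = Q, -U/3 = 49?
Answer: 36493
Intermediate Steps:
l = -46221
U = -147 (U = -3*49 = -147)
R = -1668 (R = 12*(-147 + 8) = 12*(-139) = -1668)
T = -9728 (T = (-81 - 1668) - 7979 = -1749 - 7979 = -9728)
T - l = -9728 - 1*(-46221) = -9728 + 46221 = 36493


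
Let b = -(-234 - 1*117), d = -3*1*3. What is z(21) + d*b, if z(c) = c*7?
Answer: -3012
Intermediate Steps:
d = -9 (d = -3*3 = -9)
z(c) = 7*c
b = 351 (b = -(-234 - 117) = -1*(-351) = 351)
z(21) + d*b = 7*21 - 9*351 = 147 - 3159 = -3012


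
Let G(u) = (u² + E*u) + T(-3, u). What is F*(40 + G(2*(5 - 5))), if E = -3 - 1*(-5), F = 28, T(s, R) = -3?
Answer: 1036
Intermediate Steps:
E = 2 (E = -3 + 5 = 2)
G(u) = -3 + u² + 2*u (G(u) = (u² + 2*u) - 3 = -3 + u² + 2*u)
F*(40 + G(2*(5 - 5))) = 28*(40 + (-3 + (2*(5 - 5))² + 2*(2*(5 - 5)))) = 28*(40 + (-3 + (2*0)² + 2*(2*0))) = 28*(40 + (-3 + 0² + 2*0)) = 28*(40 + (-3 + 0 + 0)) = 28*(40 - 3) = 28*37 = 1036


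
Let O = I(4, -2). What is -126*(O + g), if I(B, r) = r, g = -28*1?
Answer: 3780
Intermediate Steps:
g = -28
O = -2
-126*(O + g) = -126*(-2 - 28) = -126*(-30) = 3780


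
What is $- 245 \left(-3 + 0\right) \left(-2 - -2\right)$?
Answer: $0$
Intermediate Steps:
$- 245 \left(-3 + 0\right) \left(-2 - -2\right) = - 245 \left(- 3 \left(-2 + 2\right)\right) = - 245 \left(\left(-3\right) 0\right) = \left(-245\right) 0 = 0$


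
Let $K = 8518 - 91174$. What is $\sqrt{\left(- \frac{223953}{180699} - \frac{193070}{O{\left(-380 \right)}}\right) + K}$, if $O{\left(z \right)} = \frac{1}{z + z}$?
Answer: $\frac{\sqrt{532050264625169533}}{60233} \approx 12110.0$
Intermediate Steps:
$O{\left(z \right)} = \frac{1}{2 z}$
$K = -82656$ ($K = 8518 - 91174 = -82656$)
$\sqrt{\left(- \frac{223953}{180699} - \frac{193070}{O{\left(-380 \right)}}\right) + K} = \sqrt{\left(- \frac{223953}{180699} - \frac{193070}{\frac{1}{2} \frac{1}{-380}}\right) - 82656} = \sqrt{\left(\left(-223953\right) \frac{1}{180699} - \frac{193070}{\frac{1}{2} \left(- \frac{1}{380}\right)}\right) - 82656} = \sqrt{\left(- \frac{74651}{60233} - \frac{193070}{- \frac{1}{760}}\right) - 82656} = \sqrt{\left(- \frac{74651}{60233} - -146733200\right) - 82656} = \sqrt{\left(- \frac{74651}{60233} + 146733200\right) - 82656} = \sqrt{\frac{8838180760949}{60233} - 82656} = \sqrt{\frac{8833202142101}{60233}} = \frac{\sqrt{532050264625169533}}{60233}$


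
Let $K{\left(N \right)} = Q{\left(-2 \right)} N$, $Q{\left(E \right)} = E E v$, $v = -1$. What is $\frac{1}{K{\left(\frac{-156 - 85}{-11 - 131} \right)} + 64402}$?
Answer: $\frac{71}{4572060} \approx 1.5529 \cdot 10^{-5}$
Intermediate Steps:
$Q{\left(E \right)} = - E^{2}$ ($Q{\left(E \right)} = E E \left(-1\right) = E^{2} \left(-1\right) = - E^{2}$)
$K{\left(N \right)} = - 4 N$ ($K{\left(N \right)} = - \left(-2\right)^{2} N = \left(-1\right) 4 N = - 4 N$)
$\frac{1}{K{\left(\frac{-156 - 85}{-11 - 131} \right)} + 64402} = \frac{1}{- 4 \frac{-156 - 85}{-11 - 131} + 64402} = \frac{1}{- 4 \left(- \frac{241}{-142}\right) + 64402} = \frac{1}{- 4 \left(\left(-241\right) \left(- \frac{1}{142}\right)\right) + 64402} = \frac{1}{\left(-4\right) \frac{241}{142} + 64402} = \frac{1}{- \frac{482}{71} + 64402} = \frac{1}{\frac{4572060}{71}} = \frac{71}{4572060}$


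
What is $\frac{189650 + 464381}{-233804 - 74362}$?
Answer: $- \frac{654031}{308166} \approx -2.1223$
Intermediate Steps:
$\frac{189650 + 464381}{-233804 - 74362} = \frac{654031}{-308166} = 654031 \left(- \frac{1}{308166}\right) = - \frac{654031}{308166}$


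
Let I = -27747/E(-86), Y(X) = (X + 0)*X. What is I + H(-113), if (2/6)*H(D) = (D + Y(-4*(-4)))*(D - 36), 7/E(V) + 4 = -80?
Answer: 269043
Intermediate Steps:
E(V) = -1/12 (E(V) = 7/(-4 - 80) = 7/(-84) = 7*(-1/84) = -1/12)
Y(X) = X**2 (Y(X) = X*X = X**2)
I = 332964 (I = -27747/(-1/12) = -27747*(-12) = 332964)
H(D) = 3*(-36 + D)*(256 + D) (H(D) = 3*((D + (-4*(-4))**2)*(D - 36)) = 3*((D + 16**2)*(-36 + D)) = 3*((D + 256)*(-36 + D)) = 3*((256 + D)*(-36 + D)) = 3*((-36 + D)*(256 + D)) = 3*(-36 + D)*(256 + D))
I + H(-113) = 332964 + (-27648 + 3*(-113)**2 + 660*(-113)) = 332964 + (-27648 + 3*12769 - 74580) = 332964 + (-27648 + 38307 - 74580) = 332964 - 63921 = 269043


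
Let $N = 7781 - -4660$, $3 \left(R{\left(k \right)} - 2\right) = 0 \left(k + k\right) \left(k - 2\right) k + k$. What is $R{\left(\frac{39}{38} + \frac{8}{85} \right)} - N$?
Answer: $- \frac{120530291}{9690} \approx -12439.0$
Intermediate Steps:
$R{\left(k \right)} = 2 + \frac{k}{3}$ ($R{\left(k \right)} = 2 + \frac{0 \left(k + k\right) \left(k - 2\right) k + k}{3} = 2 + \frac{0 \cdot 2 k \left(-2 + k\right) k + k}{3} = 2 + \frac{0 k + k}{3} = 2 + \frac{0 + k}{3} = 2 + \frac{k}{3}$)
$N = 12441$ ($N = 7781 + 4660 = 12441$)
$R{\left(\frac{39}{38} + \frac{8}{85} \right)} - N = \left(2 + \frac{\frac{39}{38} + \frac{8}{85}}{3}\right) - 12441 = \left(2 + \frac{1}{3} \cdot \frac{3619}{3230}\right) - 12441 = \left(2 + \frac{3619}{9690}\right) - 12441 = \frac{22999}{9690} - 12441 = - \frac{120530291}{9690}$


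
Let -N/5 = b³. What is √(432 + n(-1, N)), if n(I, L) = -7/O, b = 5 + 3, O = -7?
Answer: √433 ≈ 20.809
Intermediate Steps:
b = 8
N = -2560 (N = -5*8³ = -5*512 = -2560)
n(I, L) = 1 (n(I, L) = -7/(-7) = -7*(-⅐) = 1)
√(432 + n(-1, N)) = √(432 + 1) = √433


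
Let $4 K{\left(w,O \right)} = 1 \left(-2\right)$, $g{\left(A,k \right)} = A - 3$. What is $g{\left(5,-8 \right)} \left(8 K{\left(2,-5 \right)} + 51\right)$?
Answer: $94$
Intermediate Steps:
$g{\left(A,k \right)} = -3 + A$
$K{\left(w,O \right)} = - \frac{1}{2}$ ($K{\left(w,O \right)} = \frac{1 \left(-2\right)}{4} = \frac{1}{4} \left(-2\right) = - \frac{1}{2}$)
$g{\left(5,-8 \right)} \left(8 K{\left(2,-5 \right)} + 51\right) = \left(-3 + 5\right) \left(8 \left(- \frac{1}{2}\right) + 51\right) = 2 \left(-4 + 51\right) = 2 \cdot 47 = 94$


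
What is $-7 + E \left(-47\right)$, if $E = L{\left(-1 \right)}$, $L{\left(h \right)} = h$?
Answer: $40$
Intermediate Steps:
$E = -1$
$-7 + E \left(-47\right) = -7 - -47 = -7 + 47 = 40$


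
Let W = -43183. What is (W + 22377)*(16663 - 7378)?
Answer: -193183710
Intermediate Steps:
(W + 22377)*(16663 - 7378) = (-43183 + 22377)*(16663 - 7378) = -20806*9285 = -193183710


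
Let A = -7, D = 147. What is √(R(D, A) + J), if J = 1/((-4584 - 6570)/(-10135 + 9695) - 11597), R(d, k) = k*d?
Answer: 11*I*√455491850321/231433 ≈ 32.078*I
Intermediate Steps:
R(d, k) = d*k
J = -20/231433 (J = 1/(-11154/(-440) - 11597) = 1/(-11154*(-1/440) - 11597) = 1/(507/20 - 11597) = 1/(-231433/20) = -20/231433 ≈ -8.6418e-5)
√(R(D, A) + J) = √(147*(-7) - 20/231433) = √(-1029 - 20/231433) = √(-238144577/231433) = 11*I*√455491850321/231433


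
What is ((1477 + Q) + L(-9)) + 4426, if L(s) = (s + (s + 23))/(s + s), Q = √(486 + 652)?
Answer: 106249/18 + √1138 ≈ 5936.5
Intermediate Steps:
Q = √1138 ≈ 33.734
L(s) = (23 + 2*s)/(2*s) (L(s) = (s + (23 + s))/((2*s)) = (23 + 2*s)*(1/(2*s)) = (23 + 2*s)/(2*s))
((1477 + Q) + L(-9)) + 4426 = ((1477 + √1138) + (23/2 - 9)/(-9)) + 4426 = ((1477 + √1138) - ⅑*5/2) + 4426 = ((1477 + √1138) - 5/18) + 4426 = (26581/18 + √1138) + 4426 = 106249/18 + √1138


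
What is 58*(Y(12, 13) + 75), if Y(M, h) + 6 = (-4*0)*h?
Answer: 4002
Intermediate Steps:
Y(M, h) = -6 (Y(M, h) = -6 + (-4*0)*h = -6 + 0*h = -6 + 0 = -6)
58*(Y(12, 13) + 75) = 58*(-6 + 75) = 58*69 = 4002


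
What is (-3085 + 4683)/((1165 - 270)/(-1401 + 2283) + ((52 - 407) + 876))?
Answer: 1409436/460417 ≈ 3.0612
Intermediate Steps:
(-3085 + 4683)/((1165 - 270)/(-1401 + 2283) + ((52 - 407) + 876)) = 1598/(895/882 + (-355 + 876)) = 1598/(895*(1/882) + 521) = 1598/(895/882 + 521) = 1598/(460417/882) = 1598*(882/460417) = 1409436/460417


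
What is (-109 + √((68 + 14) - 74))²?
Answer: 11889 - 436*√2 ≈ 11272.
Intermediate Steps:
(-109 + √((68 + 14) - 74))² = (-109 + √(82 - 74))² = (-109 + √8)² = (-109 + 2*√2)²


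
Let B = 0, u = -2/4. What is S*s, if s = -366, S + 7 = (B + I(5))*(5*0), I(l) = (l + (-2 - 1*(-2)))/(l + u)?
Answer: 2562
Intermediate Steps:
u = -½ (u = -2*¼ = -½ ≈ -0.50000)
I(l) = l/(-½ + l) (I(l) = (l + (-2 - 1*(-2)))/(l - ½) = (l + (-2 + 2))/(-½ + l) = (l + 0)/(-½ + l) = l/(-½ + l))
S = -7 (S = -7 + (0 + 2*5/(-1 + 2*5))*(5*0) = -7 + (0 + 2*5/(-1 + 10))*0 = -7 + (0 + 2*5/9)*0 = -7 + (0 + 2*5*(⅑))*0 = -7 + (0 + 10/9)*0 = -7 + (10/9)*0 = -7 + 0 = -7)
S*s = -7*(-366) = 2562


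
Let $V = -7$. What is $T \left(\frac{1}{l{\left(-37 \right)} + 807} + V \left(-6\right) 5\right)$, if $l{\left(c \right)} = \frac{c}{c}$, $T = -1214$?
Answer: $- \frac{102996367}{404} \approx -2.5494 \cdot 10^{5}$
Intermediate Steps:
$l{\left(c \right)} = 1$
$T \left(\frac{1}{l{\left(-37 \right)} + 807} + V \left(-6\right) 5\right) = - 1214 \left(\frac{1}{1 + 807} + \left(-7\right) \left(-6\right) 5\right) = - 1214 \left(\frac{1}{808} + 42 \cdot 5\right) = - 1214 \left(\frac{1}{808} + 210\right) = \left(-1214\right) \frac{169681}{808} = - \frac{102996367}{404}$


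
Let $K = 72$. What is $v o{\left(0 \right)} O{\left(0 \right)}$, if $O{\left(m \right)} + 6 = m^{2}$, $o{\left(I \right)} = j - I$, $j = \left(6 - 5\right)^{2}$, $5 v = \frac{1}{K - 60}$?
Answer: $- \frac{1}{10} \approx -0.1$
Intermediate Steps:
$v = \frac{1}{60}$ ($v = \frac{1}{5 \left(72 - 60\right)} = \frac{1}{5 \cdot 12} = \frac{1}{5} \cdot \frac{1}{12} = \frac{1}{60} \approx 0.016667$)
$j = 1$ ($j = 1^{2} = 1$)
$o{\left(I \right)} = 1 - I$
$O{\left(m \right)} = -6 + m^{2}$
$v o{\left(0 \right)} O{\left(0 \right)} = \frac{1 - 0}{60} \left(-6 + 0^{2}\right) = \frac{1 + 0}{60} \left(-6 + 0\right) = \frac{1}{60} \cdot 1 \left(-6\right) = \frac{1}{60} \left(-6\right) = - \frac{1}{10}$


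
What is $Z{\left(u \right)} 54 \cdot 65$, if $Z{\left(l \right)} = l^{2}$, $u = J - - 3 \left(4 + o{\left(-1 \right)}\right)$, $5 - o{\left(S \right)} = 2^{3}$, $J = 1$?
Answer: $56160$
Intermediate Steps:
$o{\left(S \right)} = -3$ ($o{\left(S \right)} = 5 - 2^{3} = 5 - 8 = -3$)
$u = 4$ ($u = 1 - - 3 \left(4 - 3\right) = 1 - \left(-3\right) 1 = 1 - -3 = 1 + 3 = 4$)
$Z{\left(u \right)} 54 \cdot 65 = 4^{2} \cdot 54 \cdot 65 = 16 \cdot 54 \cdot 65 = 864 \cdot 65 = 56160$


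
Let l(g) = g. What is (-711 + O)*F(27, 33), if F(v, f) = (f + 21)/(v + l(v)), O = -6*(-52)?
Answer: -399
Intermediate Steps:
O = 312
F(v, f) = (21 + f)/(2*v) (F(v, f) = (f + 21)/(v + v) = (21 + f)/((2*v)) = (21 + f)*(1/(2*v)) = (21 + f)/(2*v))
(-711 + O)*F(27, 33) = (-711 + 312)*((1/2)*(21 + 33)/27) = -399*54/(2*27) = -399*1 = -399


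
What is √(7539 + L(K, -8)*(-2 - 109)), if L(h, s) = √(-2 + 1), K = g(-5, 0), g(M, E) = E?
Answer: √(7539 - 111*I) ≈ 86.83 - 0.6392*I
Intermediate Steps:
K = 0
L(h, s) = I (L(h, s) = √(-1) = I)
√(7539 + L(K, -8)*(-2 - 109)) = √(7539 + I*(-2 - 109)) = √(7539 + I*(-111)) = √(7539 - 111*I)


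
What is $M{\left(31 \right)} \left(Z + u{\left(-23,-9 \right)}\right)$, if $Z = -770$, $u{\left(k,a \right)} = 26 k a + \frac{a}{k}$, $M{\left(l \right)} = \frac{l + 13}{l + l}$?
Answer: $\frac{2333870}{713} \approx 3273.3$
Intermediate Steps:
$M{\left(l \right)} = \frac{13 + l}{2 l}$
$u{\left(k,a \right)} = \frac{a}{k} + 26 a k$ ($u{\left(k,a \right)} = 26 a k + \frac{a}{k} = \frac{a}{k} + 26 a k$)
$M{\left(31 \right)} \left(Z + u{\left(-23,-9 \right)}\right) = \frac{13 + 31}{2 \cdot 31} \left(-770 + \left(- \frac{9}{-23} + 26 \left(-9\right) \left(-23\right)\right)\right) = \frac{1}{2} \cdot \frac{1}{31} \cdot 44 \left(-770 + \left(\left(-9\right) \left(- \frac{1}{23}\right) + 5382\right)\right) = \frac{22 \left(-770 + \left(\frac{9}{23} + 5382\right)\right)}{31} = \frac{22 \left(-770 + \frac{123795}{23}\right)}{31} = \frac{22}{31} \cdot \frac{106085}{23} = \frac{2333870}{713}$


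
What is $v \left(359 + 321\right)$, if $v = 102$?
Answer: $69360$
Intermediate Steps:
$v \left(359 + 321\right) = 102 \left(359 + 321\right) = 102 \cdot 680 = 69360$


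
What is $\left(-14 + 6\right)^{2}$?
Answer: $64$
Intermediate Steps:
$\left(-14 + 6\right)^{2} = \left(-8\right)^{2} = 64$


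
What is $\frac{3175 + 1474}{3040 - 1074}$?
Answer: $\frac{4649}{1966} \approx 2.3647$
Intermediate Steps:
$\frac{3175 + 1474}{3040 - 1074} = \frac{4649}{1966}$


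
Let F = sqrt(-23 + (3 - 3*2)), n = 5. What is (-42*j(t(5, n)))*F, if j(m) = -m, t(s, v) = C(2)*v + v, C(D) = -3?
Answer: -420*I*sqrt(26) ≈ -2141.6*I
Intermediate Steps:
t(s, v) = -2*v (t(s, v) = -3*v + v = -2*v)
F = I*sqrt(26) (F = sqrt(-23 + (3 - 6)) = sqrt(-23 - 3) = sqrt(-26) = I*sqrt(26) ≈ 5.099*I)
(-42*j(t(5, n)))*F = (-(-42)*(-2*5))*(I*sqrt(26)) = (-(-42)*(-10))*(I*sqrt(26)) = (-42*10)*(I*sqrt(26)) = -420*I*sqrt(26)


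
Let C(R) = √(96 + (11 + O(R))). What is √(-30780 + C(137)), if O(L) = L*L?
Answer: √(-30780 + 22*√39) ≈ 175.05*I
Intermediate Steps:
O(L) = L²
C(R) = √(107 + R²) (C(R) = √(96 + (11 + R²)) = √(107 + R²))
√(-30780 + C(137)) = √(-30780 + √(107 + 137²)) = √(-30780 + √(107 + 18769)) = √(-30780 + √18876) = √(-30780 + 22*√39)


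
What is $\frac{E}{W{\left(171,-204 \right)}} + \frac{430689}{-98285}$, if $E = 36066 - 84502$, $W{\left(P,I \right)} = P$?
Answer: $- \frac{4834180079}{16806735} \approx -287.63$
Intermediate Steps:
$E = -48436$ ($E = 36066 + \left(-125455 + 40953\right) = 36066 - 84502 = -48436$)
$\frac{E}{W{\left(171,-204 \right)}} + \frac{430689}{-98285} = - \frac{48436}{171} + \frac{430689}{-98285} = \left(-48436\right) \frac{1}{171} + 430689 \left(- \frac{1}{98285}\right) = - \frac{48436}{171} - \frac{430689}{98285} = - \frac{4834180079}{16806735}$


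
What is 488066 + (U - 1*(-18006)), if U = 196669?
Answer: 702741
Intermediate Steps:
488066 + (U - 1*(-18006)) = 488066 + (196669 - 1*(-18006)) = 488066 + (196669 + 18006) = 488066 + 214675 = 702741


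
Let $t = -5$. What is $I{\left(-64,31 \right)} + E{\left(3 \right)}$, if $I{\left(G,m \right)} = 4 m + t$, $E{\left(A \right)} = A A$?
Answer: $128$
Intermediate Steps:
$E{\left(A \right)} = A^{2}$
$I{\left(G,m \right)} = -5 + 4 m$ ($I{\left(G,m \right)} = 4 m - 5 = -5 + 4 m$)
$I{\left(-64,31 \right)} + E{\left(3 \right)} = \left(-5 + 4 \cdot 31\right) + 3^{2} = \left(-5 + 124\right) + 9 = 119 + 9 = 128$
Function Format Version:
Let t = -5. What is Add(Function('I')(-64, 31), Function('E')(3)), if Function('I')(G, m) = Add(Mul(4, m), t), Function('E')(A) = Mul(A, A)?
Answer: 128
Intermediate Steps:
Function('E')(A) = Pow(A, 2)
Function('I')(G, m) = Add(-5, Mul(4, m)) (Function('I')(G, m) = Add(Mul(4, m), -5) = Add(-5, Mul(4, m)))
Add(Function('I')(-64, 31), Function('E')(3)) = Add(Add(-5, Mul(4, 31)), Pow(3, 2)) = Add(Add(-5, 124), 9) = Add(119, 9) = 128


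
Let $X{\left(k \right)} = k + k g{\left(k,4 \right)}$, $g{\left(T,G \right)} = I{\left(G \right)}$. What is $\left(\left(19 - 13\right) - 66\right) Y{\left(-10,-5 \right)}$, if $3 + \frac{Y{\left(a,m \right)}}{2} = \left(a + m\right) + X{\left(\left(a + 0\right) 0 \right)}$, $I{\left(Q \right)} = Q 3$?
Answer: $2160$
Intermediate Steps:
$I{\left(Q \right)} = 3 Q$
$g{\left(T,G \right)} = 3 G$
$X{\left(k \right)} = 13 k$ ($X{\left(k \right)} = k + k 3 \cdot 4 = k + k 12 = k + 12 k = 13 k$)
$Y{\left(a,m \right)} = -6 + 2 a + 2 m$ ($Y{\left(a,m \right)} = -6 + 2 \left(\left(a + m\right) + 13 \left(a + 0\right) 0\right) = -6 + 2 \left(\left(a + m\right) + 13 a 0\right) = -6 + 2 \left(\left(a + m\right) + 13 \cdot 0\right) = -6 + 2 \left(\left(a + m\right) + 0\right) = -6 + 2 \left(a + m\right) = -6 + \left(2 a + 2 m\right) = -6 + 2 a + 2 m$)
$\left(\left(19 - 13\right) - 66\right) Y{\left(-10,-5 \right)} = \left(\left(19 - 13\right) - 66\right) \left(-6 + 2 \left(-10\right) + 2 \left(-5\right)\right) = \left(\left(19 - 13\right) - 66\right) \left(-6 - 20 - 10\right) = \left(6 - 66\right) \left(-36\right) = \left(-60\right) \left(-36\right) = 2160$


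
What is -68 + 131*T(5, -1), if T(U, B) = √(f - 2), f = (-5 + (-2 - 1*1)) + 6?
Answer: -68 + 262*I ≈ -68.0 + 262.0*I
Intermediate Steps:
f = -2 (f = (-5 + (-2 - 1)) + 6 = (-5 - 3) + 6 = -8 + 6 = -2)
T(U, B) = 2*I (T(U, B) = √(-2 - 2) = √(-4) = 2*I)
-68 + 131*T(5, -1) = -68 + 131*(2*I) = -68 + 262*I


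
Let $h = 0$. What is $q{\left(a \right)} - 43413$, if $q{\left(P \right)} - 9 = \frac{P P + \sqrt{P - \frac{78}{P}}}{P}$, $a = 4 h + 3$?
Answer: $-43401 + \frac{i \sqrt{23}}{3} \approx -43401.0 + 1.5986 i$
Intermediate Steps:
$a = 3$ ($a = 4 \cdot 0 + 3 = 0 + 3 = 3$)
$q{\left(P \right)} = 9 + \frac{P^{2} + \sqrt{P - \frac{78}{P}}}{P}$ ($q{\left(P \right)} = 9 + \frac{P P + \sqrt{P - \frac{78}{P}}}{P} = 9 + \frac{P^{2} + \sqrt{P - \frac{78}{P}}}{P}$)
$q{\left(a \right)} - 43413 = \left(9 + 3 + \frac{\sqrt{3 - \frac{78}{3}}}{3}\right) - 43413 = \left(9 + 3 + \frac{\sqrt{3 - 26}}{3}\right) - 43413 = \left(9 + 3 + \frac{\sqrt{-23}}{3}\right) - 43413 = \left(9 + 3 + \frac{i \sqrt{23}}{3}\right) - 43413 = \left(12 + \frac{i \sqrt{23}}{3}\right) - 43413 = -43401 + \frac{i \sqrt{23}}{3}$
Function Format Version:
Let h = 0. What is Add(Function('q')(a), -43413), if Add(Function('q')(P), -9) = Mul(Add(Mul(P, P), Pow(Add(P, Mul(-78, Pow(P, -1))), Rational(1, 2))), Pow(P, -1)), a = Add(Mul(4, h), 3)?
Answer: Add(-43401, Mul(Rational(1, 3), I, Pow(23, Rational(1, 2)))) ≈ Add(-43401., Mul(1.5986, I))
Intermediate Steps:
a = 3 (a = Add(Mul(4, 0), 3) = Add(0, 3) = 3)
Function('q')(P) = Add(9, Mul(Pow(P, -1), Add(Pow(P, 2), Pow(Add(P, Mul(-78, Pow(P, -1))), Rational(1, 2))))) (Function('q')(P) = Add(9, Mul(Add(Mul(P, P), Pow(Add(P, Mul(-78, Pow(P, -1))), Rational(1, 2))), Pow(P, -1))) = Add(9, Mul(Add(Pow(P, 2), Pow(Add(P, Mul(-78, Pow(P, -1))), Rational(1, 2))), Pow(P, -1))) = Add(9, Mul(Pow(P, -1), Add(Pow(P, 2), Pow(Add(P, Mul(-78, Pow(P, -1))), Rational(1, 2))))))
Add(Function('q')(a), -43413) = Add(Add(9, 3, Mul(Pow(3, -1), Pow(Add(3, Mul(-78, Pow(3, -1))), Rational(1, 2)))), -43413) = Add(Add(9, 3, Mul(Rational(1, 3), Pow(Add(3, Mul(-78, Rational(1, 3))), Rational(1, 2)))), -43413) = Add(Add(9, 3, Mul(Rational(1, 3), Pow(Add(3, -26), Rational(1, 2)))), -43413) = Add(Add(9, 3, Mul(Rational(1, 3), Pow(-23, Rational(1, 2)))), -43413) = Add(Add(9, 3, Mul(Rational(1, 3), Mul(I, Pow(23, Rational(1, 2))))), -43413) = Add(Add(9, 3, Mul(Rational(1, 3), I, Pow(23, Rational(1, 2)))), -43413) = Add(Add(12, Mul(Rational(1, 3), I, Pow(23, Rational(1, 2)))), -43413) = Add(-43401, Mul(Rational(1, 3), I, Pow(23, Rational(1, 2))))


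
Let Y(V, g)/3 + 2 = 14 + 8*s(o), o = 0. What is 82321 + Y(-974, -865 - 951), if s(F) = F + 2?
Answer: 82405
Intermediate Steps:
s(F) = 2 + F
Y(V, g) = 84 (Y(V, g) = -6 + 3*(14 + 8*(2 + 0)) = -6 + 3*(14 + 8*2) = -6 + 3*(14 + 16) = -6 + 3*30 = -6 + 90 = 84)
82321 + Y(-974, -865 - 951) = 82321 + 84 = 82405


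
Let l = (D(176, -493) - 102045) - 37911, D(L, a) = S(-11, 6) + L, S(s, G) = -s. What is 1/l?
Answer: -1/139769 ≈ -7.1547e-6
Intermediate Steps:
D(L, a) = 11 + L (D(L, a) = -1*(-11) + L = 11 + L)
l = -139769 (l = ((11 + 176) - 102045) - 37911 = (187 - 102045) - 37911 = -101858 - 37911 = -139769)
1/l = 1/(-139769) = -1/139769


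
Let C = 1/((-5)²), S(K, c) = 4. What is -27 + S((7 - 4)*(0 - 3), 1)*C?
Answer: -671/25 ≈ -26.840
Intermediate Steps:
C = 1/25 ≈ 0.040000
-27 + S((7 - 4)*(0 - 3), 1)*C = -27 + 4*(1/25) = -27 + 4/25 = -671/25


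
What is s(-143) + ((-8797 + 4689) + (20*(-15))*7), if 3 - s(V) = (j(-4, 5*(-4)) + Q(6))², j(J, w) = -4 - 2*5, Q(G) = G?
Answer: -6269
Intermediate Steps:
j(J, w) = -14 (j(J, w) = -4 - 10 = -14)
s(V) = -61 (s(V) = 3 - (-14 + 6)² = 3 - 1*(-8)² = 3 - 1*64 = 3 - 64 = -61)
s(-143) + ((-8797 + 4689) + (20*(-15))*7) = -61 + ((-8797 + 4689) + (20*(-15))*7) = -61 + (-4108 - 300*7) = -61 + (-4108 - 2100) = -61 - 6208 = -6269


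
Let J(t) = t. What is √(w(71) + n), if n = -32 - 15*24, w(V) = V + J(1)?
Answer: 8*I*√5 ≈ 17.889*I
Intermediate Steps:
w(V) = 1 + V (w(V) = V + 1 = 1 + V)
n = -392 (n = -32 - 360 = -392)
√(w(71) + n) = √((1 + 71) - 392) = √(72 - 392) = √(-320) = 8*I*√5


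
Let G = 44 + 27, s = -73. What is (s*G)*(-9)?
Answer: 46647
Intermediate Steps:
G = 71
(s*G)*(-9) = -73*71*(-9) = -5183*(-9) = 46647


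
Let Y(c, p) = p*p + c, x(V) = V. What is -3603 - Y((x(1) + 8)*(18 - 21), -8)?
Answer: -3640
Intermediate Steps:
Y(c, p) = c + p² (Y(c, p) = p² + c = c + p²)
-3603 - Y((x(1) + 8)*(18 - 21), -8) = -3603 - ((1 + 8)*(18 - 21) + (-8)²) = -3603 - (9*(-3) + 64) = -3603 - (-27 + 64) = -3603 - 1*37 = -3603 - 37 = -3640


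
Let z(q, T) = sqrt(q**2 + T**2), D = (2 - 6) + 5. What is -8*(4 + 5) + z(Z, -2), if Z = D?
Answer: -72 + sqrt(5) ≈ -69.764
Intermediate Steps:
D = 1 (D = -4 + 5 = 1)
Z = 1
z(q, T) = sqrt(T**2 + q**2)
-8*(4 + 5) + z(Z, -2) = -8*(4 + 5) + sqrt((-2)**2 + 1**2) = -8*9 + sqrt(4 + 1) = -72 + sqrt(5)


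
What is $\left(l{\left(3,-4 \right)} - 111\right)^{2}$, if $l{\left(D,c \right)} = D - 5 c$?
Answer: $7744$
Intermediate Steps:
$\left(l{\left(3,-4 \right)} - 111\right)^{2} = \left(\left(3 - -20\right) - 111\right)^{2} = \left(\left(3 + 20\right) - 111\right)^{2} = \left(23 - 111\right)^{2} = \left(-88\right)^{2} = 7744$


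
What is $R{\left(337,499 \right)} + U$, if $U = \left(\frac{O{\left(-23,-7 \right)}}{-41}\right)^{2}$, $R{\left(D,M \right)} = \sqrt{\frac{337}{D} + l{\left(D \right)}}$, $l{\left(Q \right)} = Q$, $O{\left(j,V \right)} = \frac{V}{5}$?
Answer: $\frac{49}{42025} + 13 \sqrt{2} \approx 18.386$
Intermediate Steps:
$O{\left(j,V \right)} = \frac{V}{5}$ ($O{\left(j,V \right)} = V \frac{1}{5} = \frac{V}{5}$)
$R{\left(D,M \right)} = \sqrt{D + \frac{337}{D}}$ ($R{\left(D,M \right)} = \sqrt{\frac{337}{D} + D} = \sqrt{D + \frac{337}{D}}$)
$U = \frac{49}{42025}$ ($U = \left(\frac{\frac{1}{5} \left(-7\right)}{-41}\right)^{2} = \left(\left(- \frac{7}{5}\right) \left(- \frac{1}{41}\right)\right)^{2} = \left(\frac{7}{205}\right)^{2} = \frac{49}{42025} \approx 0.001166$)
$R{\left(337,499 \right)} + U = \sqrt{337 + \frac{337}{337}} + \frac{49}{42025} = \sqrt{337 + 337 \cdot \frac{1}{337}} + \frac{49}{42025} = \sqrt{337 + 1} + \frac{49}{42025} = \sqrt{338} + \frac{49}{42025} = 13 \sqrt{2} + \frac{49}{42025} = \frac{49}{42025} + 13 \sqrt{2}$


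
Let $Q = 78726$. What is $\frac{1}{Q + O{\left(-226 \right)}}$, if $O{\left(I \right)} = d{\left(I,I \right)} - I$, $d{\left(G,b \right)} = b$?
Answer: $\frac{1}{78726} \approx 1.2702 \cdot 10^{-5}$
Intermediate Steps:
$O{\left(I \right)} = 0$ ($O{\left(I \right)} = I - I = 0$)
$\frac{1}{Q + O{\left(-226 \right)}} = \frac{1}{78726 + 0} = \frac{1}{78726}$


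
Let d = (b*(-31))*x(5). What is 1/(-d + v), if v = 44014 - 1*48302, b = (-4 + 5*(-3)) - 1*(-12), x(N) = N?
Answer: -1/5373 ≈ -0.00018612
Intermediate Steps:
b = -7 (b = (-4 - 15) + 12 = -19 + 12 = -7)
d = 1085 (d = -7*(-31)*5 = 217*5 = 1085)
v = -4288 (v = 44014 - 48302 = -4288)
1/(-d + v) = 1/(-1*1085 - 4288) = 1/(-1085 - 4288) = 1/(-5373) = -1/5373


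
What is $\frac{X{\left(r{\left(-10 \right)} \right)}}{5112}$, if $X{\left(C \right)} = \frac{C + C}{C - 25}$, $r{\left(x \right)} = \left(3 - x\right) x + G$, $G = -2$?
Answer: $\frac{11}{33441} \approx 0.00032894$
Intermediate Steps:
$r{\left(x \right)} = -2 + x \left(3 - x\right)$ ($r{\left(x \right)} = \left(3 - x\right) x - 2 = x \left(3 - x\right) - 2 = -2 + x \left(3 - x\right)$)
$X{\left(C \right)} = \frac{2 C}{-25 + C}$
$\frac{X{\left(r{\left(-10 \right)} \right)}}{5112} = \frac{2 \left(-2 - \left(-10\right)^{2} + 3 \left(-10\right)\right) \frac{1}{-25 - 132}}{5112} = \frac{2 \left(-2 - 100 - 30\right)}{-25 - 132} \cdot \frac{1}{5112} = 2 \left(-132\right) \frac{1}{-25 - 132} \cdot \frac{1}{5112} = 2 \left(-132\right) \frac{1}{-157} \cdot \frac{1}{5112} = 2 \left(-132\right) \left(- \frac{1}{157}\right) \frac{1}{5112} = \frac{264}{157} \cdot \frac{1}{5112} = \frac{11}{33441}$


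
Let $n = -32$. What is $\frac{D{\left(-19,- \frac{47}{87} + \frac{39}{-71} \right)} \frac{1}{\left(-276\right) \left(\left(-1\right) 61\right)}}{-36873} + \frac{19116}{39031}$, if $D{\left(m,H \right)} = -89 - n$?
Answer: $\frac{171986913635}{351162375372} \approx 0.48976$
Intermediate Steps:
$D{\left(m,H \right)} = -57$ ($D{\left(m,H \right)} = -89 - -32 = -89 + 32 = -57$)
$\frac{D{\left(-19,- \frac{47}{87} + \frac{39}{-71} \right)} \frac{1}{\left(-276\right) \left(\left(-1\right) 61\right)}}{-36873} + \frac{19116}{39031} = \frac{\left(-57\right) \frac{1}{\left(-276\right) \left(\left(-1\right) 61\right)}}{-36873} + \frac{19116}{39031} = - \frac{57}{\left(-276\right) \left(-61\right)} \left(- \frac{1}{36873}\right) + 19116 \cdot \frac{1}{39031} = - \frac{57}{16836} \left(- \frac{1}{36873}\right) + \frac{19116}{39031} = \left(-57\right) \frac{1}{16836} \left(- \frac{1}{36873}\right) + \frac{19116}{39031} = \left(- \frac{19}{5612}\right) \left(- \frac{1}{36873}\right) + \frac{19116}{39031} = \frac{19}{206931276} + \frac{19116}{39031} = \frac{171986913635}{351162375372}$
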